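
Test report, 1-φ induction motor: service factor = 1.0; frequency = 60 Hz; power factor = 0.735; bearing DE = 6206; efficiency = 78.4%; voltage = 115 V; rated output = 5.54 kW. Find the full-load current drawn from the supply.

83.6 A

P_out = 5.54 kW = 5540 W
P_in = P_out / η = 5540 / 0.784 = 7066 W
I = P_in / (V·cosφ) = 7066 / (115 × 0.735) = 83.6 A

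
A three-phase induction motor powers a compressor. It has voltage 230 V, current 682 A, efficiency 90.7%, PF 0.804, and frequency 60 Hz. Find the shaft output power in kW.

P_in = √3·V·I·cosφ = 1.732 × 230 × 682 × 0.804 = 218432 W
P_out = η·P_in = 0.907 × 218432 = 198118 W

198 kW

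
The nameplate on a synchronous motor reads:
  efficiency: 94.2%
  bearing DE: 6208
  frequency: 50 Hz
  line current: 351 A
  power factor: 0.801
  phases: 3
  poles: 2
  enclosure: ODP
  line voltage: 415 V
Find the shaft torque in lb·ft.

P_in = √3·V·I·cosφ = 1.732 × 415 × 351 × 0.801 = 202086 W
P_out = η·P_in = 0.942 × 202086 = 190365 W
n = n_s = 120×50/2 = 3000 rpm (synchronous)
ω = 2π×3000/60 = 314.2 rad/s
τ = P_out/ω = 190365/314.2 = 605.9 N·m
In lb·ft: 605.9/1.356 = 447 lb·ft

447 lb·ft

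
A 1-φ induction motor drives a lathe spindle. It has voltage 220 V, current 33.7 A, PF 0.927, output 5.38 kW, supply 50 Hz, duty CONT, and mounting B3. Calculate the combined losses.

1.49 kW

P_in = V·I·cosφ = 220×33.7×0.927 = 6873 W
P_out = 5380 W
Losses = P_in − P_out = 6873 − 5380 = 1493 W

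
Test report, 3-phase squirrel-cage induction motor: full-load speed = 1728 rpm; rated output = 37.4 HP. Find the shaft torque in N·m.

P_out = 37.4 × 746 = 27900 W
ω = 2π × 1728/60 = 181 rad/s
τ = P_out/ω = 27900/181 = 154 N·m

154 N·m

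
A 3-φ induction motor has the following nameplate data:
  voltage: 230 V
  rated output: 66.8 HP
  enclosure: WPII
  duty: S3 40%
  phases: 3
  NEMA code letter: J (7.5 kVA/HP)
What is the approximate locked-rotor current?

1260 A

S_LR = 7.5 × 66.8 = 501 kVA
I_LR = S_LR/(√3·V_L) = 501000/(1.732×230) = 1260 A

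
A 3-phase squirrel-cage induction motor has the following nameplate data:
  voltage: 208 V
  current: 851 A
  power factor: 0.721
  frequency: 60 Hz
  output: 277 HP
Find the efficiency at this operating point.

P_out = 277 × 746 = 206642 W
P_in = √3·V_L·I_L·cosφ = 1.732 × 208 × 851 × 0.721 = 221043 W
η = P_out / P_in = 206642 / 221043 = 0.935 = 93.5%

93.5 %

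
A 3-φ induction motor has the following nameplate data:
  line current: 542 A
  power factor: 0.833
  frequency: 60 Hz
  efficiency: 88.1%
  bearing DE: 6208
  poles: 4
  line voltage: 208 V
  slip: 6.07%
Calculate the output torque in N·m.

P_in = √3·V·I·cosφ = 1.732 × 208 × 542 × 0.833 = 162651 W
P_out = η·P_in = 0.881 × 162651 = 143296 W
n_s = 120×60/4 = 1800 rpm; n = 1800×(1−0.0607) = 1691 rpm
ω = 2π×1691/60 = 177.1 rad/s
τ = P_out/ω = 143296/177.1 = 809 N·m

809 N·m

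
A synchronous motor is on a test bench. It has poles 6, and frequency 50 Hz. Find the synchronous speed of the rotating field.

n_s = 120f/p = 120×50/6 = 1000 rpm

1000 rpm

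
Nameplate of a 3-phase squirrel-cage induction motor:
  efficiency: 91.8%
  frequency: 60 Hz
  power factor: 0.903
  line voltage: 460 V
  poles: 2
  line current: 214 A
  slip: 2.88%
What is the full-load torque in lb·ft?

285 lb·ft

P_in = √3·V·I·cosφ = 1.732 × 460 × 214 × 0.903 = 153960 W
P_out = η·P_in = 0.918 × 153960 = 141335 W
n_s = 120×60/2 = 3600 rpm; n = 3600×(1−0.0288) = 3496 rpm
ω = 2π×3496/60 = 366.1 rad/s
τ = P_out/ω = 141335/366.1 = 386.1 N·m
In lb·ft: 386.1/1.356 = 285 lb·ft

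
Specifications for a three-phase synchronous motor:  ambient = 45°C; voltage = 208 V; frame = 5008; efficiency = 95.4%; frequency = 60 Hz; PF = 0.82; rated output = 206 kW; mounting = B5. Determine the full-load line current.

731 A

P_out = 206 kW = 206000 W
P_in = P_out / η = 206000 / 0.954 = 215933 W
I_L = P_in / (√3·V_L·cosφ) = 215933 / (1.732 × 208 × 0.82) = 731 A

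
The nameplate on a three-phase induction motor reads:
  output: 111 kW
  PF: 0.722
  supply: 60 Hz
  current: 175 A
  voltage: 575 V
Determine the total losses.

P_in = √3·V·I·cosφ = 1.732×575×175×0.722 = 125832 W
P_out = 111000 W
Losses = P_in − P_out = 125832 − 111000 = 14832 W

14800 W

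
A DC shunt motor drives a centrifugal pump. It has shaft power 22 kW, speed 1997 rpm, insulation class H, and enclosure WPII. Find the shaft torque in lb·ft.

77.6 lb·ft

ω = 2π × 1997/60 = 209.1 rad/s
τ = P/ω = 22000/209.1 = 105.2 N·m
In lb·ft: 105.2/1.356 = 77.6 lb·ft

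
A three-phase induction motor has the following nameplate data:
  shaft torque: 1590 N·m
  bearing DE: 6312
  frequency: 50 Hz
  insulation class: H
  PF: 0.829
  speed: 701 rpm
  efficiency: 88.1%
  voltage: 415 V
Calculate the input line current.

ω = 2π×701/60 = 73.41 rad/s; P_out = τω = 1590 × 73.41 = 116722 W
P_in = P_out / η = 116722 / 0.881 = 132488 W
I_L = P_in / (√3·V_L·cosφ) = 132488 / (1.732 × 415 × 0.829) = 222 A

222 A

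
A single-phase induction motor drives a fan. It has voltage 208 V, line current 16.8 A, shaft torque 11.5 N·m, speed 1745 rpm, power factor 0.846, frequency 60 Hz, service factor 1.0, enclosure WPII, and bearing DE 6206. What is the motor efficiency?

71.1 %

ω = 2π × 1745/60 = 182.7 rad/s; P_out = τω = 11.5 × 182.7 = 2101 W
P_in = V·I·cosφ = 208 × 16.8 × 0.846 = 2956 W
η = P_out / P_in = 2101 / 2956 = 0.711 = 71.1%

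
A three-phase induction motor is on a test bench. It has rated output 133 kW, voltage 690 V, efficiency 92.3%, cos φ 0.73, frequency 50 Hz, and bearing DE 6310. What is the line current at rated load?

165 A

P_out = 133 kW = 133000 W
P_in = P_out / η = 133000 / 0.923 = 144095 W
I_L = P_in / (√3·V_L·cosφ) = 144095 / (1.732 × 690 × 0.73) = 165 A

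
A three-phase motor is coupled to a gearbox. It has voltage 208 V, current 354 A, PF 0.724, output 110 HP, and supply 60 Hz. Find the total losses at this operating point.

P_in = √3·V·I·cosφ = 1.732×208×354×0.724 = 92332 W
P_out = 110×746 = 82060 W
Losses = P_in − P_out = 92332 − 82060 = 10272 W

10300 W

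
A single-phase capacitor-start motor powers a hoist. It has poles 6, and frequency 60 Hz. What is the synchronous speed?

n_s = 120f/p = 120×60/6 = 1200 rpm

1200 rpm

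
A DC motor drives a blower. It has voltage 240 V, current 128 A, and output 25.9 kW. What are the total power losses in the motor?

P_in = V·I = 240×128 = 30720 W
P_out = 25900 W
Losses = P_in − P_out = 30720 − 25900 = 4820 W

4.82 kW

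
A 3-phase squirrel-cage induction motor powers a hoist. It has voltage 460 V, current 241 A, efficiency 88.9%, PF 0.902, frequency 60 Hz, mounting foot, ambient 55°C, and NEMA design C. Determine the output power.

154 kW

P_in = √3·V·I·cosφ = 1.732 × 460 × 241 × 0.902 = 173193 W
P_out = η·P_in = 0.889 × 173193 = 153969 W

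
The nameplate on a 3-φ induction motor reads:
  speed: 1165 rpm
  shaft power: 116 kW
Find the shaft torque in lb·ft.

ω = 2π × 1165/60 = 122 rad/s
τ = P/ω = 116000/122 = 950.8 N·m
In lb·ft: 950.8/1.356 = 701 lb·ft

701 lb·ft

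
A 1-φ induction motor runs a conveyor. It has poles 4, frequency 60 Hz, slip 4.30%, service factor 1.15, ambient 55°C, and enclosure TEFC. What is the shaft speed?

n_s = 120f/p = 120×60/4 = 1800 rpm
n = n_s(1 − s) = 1800 × (1 − 0.043) = 1723 rpm

1723 rpm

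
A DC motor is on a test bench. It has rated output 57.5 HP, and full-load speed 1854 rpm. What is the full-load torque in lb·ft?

P_out = 57.5 × 746 = 42895 W
ω = 2π × 1854/60 = 194.2 rad/s
τ = P_out/ω = 42895/194.2 = 220.9 N·m
In lb·ft: 220.9/1.356 = 163 lb·ft

163 lb·ft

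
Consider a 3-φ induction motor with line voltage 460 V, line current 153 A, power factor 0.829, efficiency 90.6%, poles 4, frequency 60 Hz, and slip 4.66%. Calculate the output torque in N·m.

P_in = √3·V·I·cosφ = 1.732 × 460 × 153 × 0.829 = 101054 W
P_out = η·P_in = 0.906 × 101054 = 91555 W
n_s = 120×60/4 = 1800 rpm; n = 1800×(1−0.0466) = 1716 rpm
ω = 2π×1716/60 = 179.7 rad/s
τ = P_out/ω = 91555/179.7 = 509 N·m

509 N·m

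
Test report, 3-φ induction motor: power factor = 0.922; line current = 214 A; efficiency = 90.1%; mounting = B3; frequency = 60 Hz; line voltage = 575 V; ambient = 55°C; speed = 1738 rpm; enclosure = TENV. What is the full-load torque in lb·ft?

P_in = √3·V·I·cosφ = 1.732 × 575 × 214 × 0.922 = 196499 W
P_out = η·P_in = 0.901 × 196499 = 177046 W
n = 1738 rpm
ω = 2π×1738/60 = 182 rad/s
τ = P_out/ω = 177046/182 = 972.8 N·m
In lb·ft: 972.8/1.356 = 717 lb·ft

717 lb·ft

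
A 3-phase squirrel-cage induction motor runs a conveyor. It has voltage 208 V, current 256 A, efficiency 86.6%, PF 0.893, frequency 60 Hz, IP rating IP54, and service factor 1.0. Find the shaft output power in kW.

71.3 kW

P_in = √3·V·I·cosφ = 1.732 × 208 × 256 × 0.893 = 82357 W
P_out = η·P_in = 0.866 × 82357 = 71321 W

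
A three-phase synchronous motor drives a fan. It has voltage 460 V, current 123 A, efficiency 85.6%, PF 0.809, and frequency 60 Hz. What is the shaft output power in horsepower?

91 HP

P_in = √3·V·I·cosφ = 1.732 × 460 × 123 × 0.809 = 79279 W
P_out = η·P_in = 0.856 × 79279 = 67863 W
= 67863/746 = 91 HP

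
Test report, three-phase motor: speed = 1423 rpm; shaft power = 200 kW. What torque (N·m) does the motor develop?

1340 N·m

ω = 2π × 1423/60 = 149 rad/s
τ = P/ω = 200000/149 = 1340 N·m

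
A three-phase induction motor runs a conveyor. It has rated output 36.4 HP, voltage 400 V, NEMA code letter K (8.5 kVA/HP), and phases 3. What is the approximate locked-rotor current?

S_LR = 8.5 × 36.4 = 309.4 kVA
I_LR = S_LR/(√3·V_L) = 309400/(1.732×400) = 447 A

447 A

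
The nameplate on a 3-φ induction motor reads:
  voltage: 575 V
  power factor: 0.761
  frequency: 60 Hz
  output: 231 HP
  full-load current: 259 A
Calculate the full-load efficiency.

87.8 %

P_out = 231 × 746 = 172326 W
P_in = √3·V_L·I_L·cosφ = 1.732 × 575 × 259 × 0.761 = 196291 W
η = P_out / P_in = 172326 / 196291 = 0.878 = 87.8%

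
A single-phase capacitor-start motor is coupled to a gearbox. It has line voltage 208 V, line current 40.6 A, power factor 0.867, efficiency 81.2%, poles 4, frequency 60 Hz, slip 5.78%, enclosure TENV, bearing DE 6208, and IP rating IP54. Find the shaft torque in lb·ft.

24.7 lb·ft

P_in = V·I·cosφ = 208 × 40.6 × 0.867 = 7322 W
P_out = η·P_in = 0.812 × 7322 = 5945 W
n_s = 120×60/4 = 1800 rpm; n = 1800×(1−0.0578) = 1696 rpm
ω = 2π×1696/60 = 177.6 rad/s
τ = P_out/ω = 5945/177.6 = 33.47 N·m
In lb·ft: 33.47/1.356 = 24.7 lb·ft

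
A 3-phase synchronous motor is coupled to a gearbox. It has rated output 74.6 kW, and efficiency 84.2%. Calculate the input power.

P_out = 74600 W
P_in = P_out/η = 74600/0.842 = 88599 W = 88.6 kW

88.6 kW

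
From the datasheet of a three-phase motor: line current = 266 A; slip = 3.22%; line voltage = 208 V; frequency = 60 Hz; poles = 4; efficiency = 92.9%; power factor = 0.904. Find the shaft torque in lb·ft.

P_in = √3·V·I·cosφ = 1.732 × 208 × 266 × 0.904 = 86629 W
P_out = η·P_in = 0.929 × 86629 = 80478 W
n_s = 120×60/4 = 1800 rpm; n = 1800×(1−0.0322) = 1742 rpm
ω = 2π×1742/60 = 182.4 rad/s
τ = P_out/ω = 80478/182.4 = 441.2 N·m
In lb·ft: 441.2/1.356 = 325 lb·ft

325 lb·ft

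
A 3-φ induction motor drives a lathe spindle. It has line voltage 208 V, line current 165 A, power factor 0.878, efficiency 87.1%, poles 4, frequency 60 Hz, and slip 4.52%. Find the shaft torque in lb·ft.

P_in = √3·V·I·cosφ = 1.732 × 208 × 165 × 0.878 = 52190 W
P_out = η·P_in = 0.871 × 52190 = 45457 W
n_s = 120×60/4 = 1800 rpm; n = 1800×(1−0.0452) = 1719 rpm
ω = 2π×1719/60 = 180 rad/s
τ = P_out/ω = 45457/180 = 252.5 N·m
In lb·ft: 252.5/1.356 = 186 lb·ft

186 lb·ft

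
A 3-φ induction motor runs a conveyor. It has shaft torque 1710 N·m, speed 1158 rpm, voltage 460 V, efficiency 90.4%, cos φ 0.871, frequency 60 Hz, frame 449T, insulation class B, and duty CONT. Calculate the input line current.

ω = 2π×1158/60 = 121.3 rad/s; P_out = τω = 1710 × 121.3 = 207423 W
P_in = P_out / η = 207423 / 0.904 = 229450 W
I_L = P_in / (√3·V_L·cosφ) = 229450 / (1.732 × 460 × 0.871) = 331 A

331 A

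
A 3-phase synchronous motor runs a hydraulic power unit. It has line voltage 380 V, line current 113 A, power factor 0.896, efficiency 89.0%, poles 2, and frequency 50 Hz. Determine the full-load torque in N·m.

P_in = √3·V·I·cosφ = 1.732 × 380 × 113 × 0.896 = 66637 W
P_out = η·P_in = 0.89 × 66637 = 59307 W
n = n_s = 120×50/2 = 3000 rpm (synchronous)
ω = 2π×3000/60 = 314.2 rad/s
τ = P_out/ω = 59307/314.2 = 189 N·m

189 N·m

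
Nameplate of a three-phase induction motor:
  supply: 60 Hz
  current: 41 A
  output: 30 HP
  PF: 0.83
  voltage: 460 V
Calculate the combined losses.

4.73 kW

P_in = √3·V·I·cosφ = 1.732×460×41×0.83 = 27112 W
P_out = 30×746 = 22380 W
Losses = P_in − P_out = 27112 − 22380 = 4732 W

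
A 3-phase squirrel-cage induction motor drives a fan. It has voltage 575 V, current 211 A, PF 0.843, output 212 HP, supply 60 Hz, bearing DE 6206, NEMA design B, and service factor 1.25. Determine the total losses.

P_in = √3·V·I·cosφ = 1.732×575×211×0.843 = 177144 W
P_out = 212×746 = 158152 W
Losses = P_in − P_out = 177144 − 158152 = 18992 W

19 kW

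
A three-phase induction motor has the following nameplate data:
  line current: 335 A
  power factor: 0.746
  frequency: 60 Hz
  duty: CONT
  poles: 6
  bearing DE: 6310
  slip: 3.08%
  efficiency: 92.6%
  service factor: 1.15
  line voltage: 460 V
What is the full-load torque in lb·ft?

P_in = √3·V·I·cosφ = 1.732 × 460 × 335 × 0.746 = 199108 W
P_out = η·P_in = 0.926 × 199108 = 184374 W
n_s = 120×60/6 = 1200 rpm; n = 1200×(1−0.0308) = 1163 rpm
ω = 2π×1163/60 = 121.8 rad/s
τ = P_out/ω = 184374/121.8 = 1514 N·m
In lb·ft: 1514/1.356 = 1120 lb·ft

1120 lb·ft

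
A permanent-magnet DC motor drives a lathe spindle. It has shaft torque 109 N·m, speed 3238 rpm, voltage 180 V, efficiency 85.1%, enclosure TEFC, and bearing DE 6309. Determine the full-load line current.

241 A

ω = 2π×3238/60 = 339.1 rad/s; P_out = τω = 109 × 339.1 = 36962 W
P_in = P_out / η = 36962 / 0.851 = 43434 W
I = P_in / V = 43434 / 180 = 241 A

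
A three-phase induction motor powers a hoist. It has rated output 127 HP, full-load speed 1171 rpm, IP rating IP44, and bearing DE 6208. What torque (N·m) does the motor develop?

P_out = 127 × 746 = 94742 W
ω = 2π × 1171/60 = 122.6 rad/s
τ = P_out/ω = 94742/122.6 = 773 N·m

773 N·m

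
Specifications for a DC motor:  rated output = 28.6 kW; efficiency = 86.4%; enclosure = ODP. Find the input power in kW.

33.1 kW

P_out = 28600 W
P_in = P_out/η = 28600/0.864 = 33102 W = 33.1 kW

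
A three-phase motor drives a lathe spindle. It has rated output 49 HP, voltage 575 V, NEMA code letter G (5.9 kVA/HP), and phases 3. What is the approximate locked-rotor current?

290 A

S_LR = 5.9 × 49 = 289.1 kVA
I_LR = S_LR/(√3·V_L) = 289100/(1.732×575) = 290 A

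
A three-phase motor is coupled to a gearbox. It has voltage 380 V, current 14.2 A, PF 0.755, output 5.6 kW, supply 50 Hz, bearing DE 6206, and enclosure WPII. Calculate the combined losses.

P_in = √3·V·I·cosφ = 1.732×380×14.2×0.755 = 7056 W
P_out = 5600 W
Losses = P_in − P_out = 7056 − 5600 = 1456 W

1460 W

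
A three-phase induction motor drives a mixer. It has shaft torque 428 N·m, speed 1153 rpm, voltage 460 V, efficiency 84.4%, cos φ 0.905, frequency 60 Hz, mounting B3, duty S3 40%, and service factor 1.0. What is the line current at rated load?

ω = 2π×1153/60 = 120.7 rad/s; P_out = τω = 428 × 120.7 = 51660 W
P_in = P_out / η = 51660 / 0.844 = 61209 W
I_L = P_in / (√3·V_L·cosφ) = 61209 / (1.732 × 460 × 0.905) = 84.9 A

84.9 A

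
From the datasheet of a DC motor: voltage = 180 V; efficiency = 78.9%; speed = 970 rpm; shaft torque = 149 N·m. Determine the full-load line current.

ω = 2π×970/60 = 101.6 rad/s; P_out = τω = 149 × 101.6 = 15138 W
P_in = P_out / η = 15138 / 0.789 = 19186 W
I = P_in / V = 19186 / 180 = 107 A

107 A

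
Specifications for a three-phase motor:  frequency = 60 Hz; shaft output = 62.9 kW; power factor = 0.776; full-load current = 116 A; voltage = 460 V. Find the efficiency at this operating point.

87.7 %

P_out = 62.9 kW = 62900 W
P_in = √3·V_L·I_L·cosφ = 1.732 × 460 × 116 × 0.776 = 71718 W
η = P_out / P_in = 62900 / 71718 = 0.877 = 87.7%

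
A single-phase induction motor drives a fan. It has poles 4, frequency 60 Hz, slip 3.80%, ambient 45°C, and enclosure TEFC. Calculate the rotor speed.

1732 rpm

n_s = 120f/p = 120×60/4 = 1800 rpm
n = n_s(1 − s) = 1800 × (1 − 0.038) = 1732 rpm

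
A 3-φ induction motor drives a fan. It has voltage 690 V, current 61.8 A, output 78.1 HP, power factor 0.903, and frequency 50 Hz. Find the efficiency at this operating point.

87.4 %

P_out = 78.1 × 746 = 58263 W
P_in = √3·V_L·I_L·cosφ = 1.732 × 690 × 61.8 × 0.903 = 66692 W
η = P_out / P_in = 58263 / 66692 = 0.874 = 87.4%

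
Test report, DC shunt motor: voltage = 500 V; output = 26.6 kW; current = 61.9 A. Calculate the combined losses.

4.35 kW

P_in = V·I = 500×61.9 = 30950 W
P_out = 26600 W
Losses = P_in − P_out = 30950 − 26600 = 4350 W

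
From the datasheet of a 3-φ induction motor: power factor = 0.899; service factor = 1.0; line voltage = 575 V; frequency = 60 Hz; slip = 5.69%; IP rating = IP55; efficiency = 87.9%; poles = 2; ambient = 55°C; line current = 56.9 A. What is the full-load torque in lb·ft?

92.9 lb·ft

P_in = √3·V·I·cosφ = 1.732 × 575 × 56.9 × 0.899 = 50943 W
P_out = η·P_in = 0.879 × 50943 = 44779 W
n_s = 120×60/2 = 3600 rpm; n = 3600×(1−0.0569) = 3395 rpm
ω = 2π×3395/60 = 355.5 rad/s
τ = P_out/ω = 44779/355.5 = 126 N·m
In lb·ft: 126/1.356 = 92.9 lb·ft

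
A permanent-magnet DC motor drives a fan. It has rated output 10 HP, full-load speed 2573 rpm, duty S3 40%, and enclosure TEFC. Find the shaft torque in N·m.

P_out = 10 × 746 = 7460 W
ω = 2π × 2573/60 = 269.4 rad/s
τ = P_out/ω = 7460/269.4 = 27.7 N·m

27.7 N·m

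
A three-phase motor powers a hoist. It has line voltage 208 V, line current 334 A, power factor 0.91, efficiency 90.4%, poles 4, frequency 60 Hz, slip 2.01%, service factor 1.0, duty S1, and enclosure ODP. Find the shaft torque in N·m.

P_in = √3·V·I·cosφ = 1.732 × 208 × 334 × 0.91 = 109496 W
P_out = η·P_in = 0.904 × 109496 = 98984 W
n_s = 120×60/4 = 1800 rpm; n = 1800×(1−0.0201) = 1764 rpm
ω = 2π×1764/60 = 184.7 rad/s
τ = P_out/ω = 98984/184.7 = 536 N·m

536 N·m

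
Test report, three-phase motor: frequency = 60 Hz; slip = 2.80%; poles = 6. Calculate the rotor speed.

n_s = 120f/p = 120×60/6 = 1200 rpm
n = n_s(1 − s) = 1200 × (1 − 0.028) = 1166 rpm

1166 rpm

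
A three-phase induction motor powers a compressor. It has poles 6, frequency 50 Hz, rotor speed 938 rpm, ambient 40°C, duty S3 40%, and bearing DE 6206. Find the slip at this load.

n_s = 120f/p = 120×50/6 = 1000 rpm
s = (n_s − n)/n_s = (1000 − 938)/1000 = 0.0620

6.20 %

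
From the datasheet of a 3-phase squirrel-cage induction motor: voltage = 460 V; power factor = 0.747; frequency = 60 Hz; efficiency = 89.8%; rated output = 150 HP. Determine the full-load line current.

P_out = 150 × 746 = 111900 W
P_in = P_out / η = 111900 / 0.898 = 124610 W
I_L = P_in / (√3·V_L·cosφ) = 124610 / (1.732 × 460 × 0.747) = 209 A

209 A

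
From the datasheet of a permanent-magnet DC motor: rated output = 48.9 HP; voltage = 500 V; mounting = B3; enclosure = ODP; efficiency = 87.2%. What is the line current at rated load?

P_out = 48.9 × 746 = 36479 W
P_in = P_out / η = 36479 / 0.872 = 41834 W
I = P_in / V = 41834 / 500 = 83.7 A

83.7 A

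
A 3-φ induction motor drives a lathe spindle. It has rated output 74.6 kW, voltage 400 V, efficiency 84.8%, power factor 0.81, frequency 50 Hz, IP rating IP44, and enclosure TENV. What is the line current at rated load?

P_out = 74.6 kW = 74600 W
P_in = P_out / η = 74600 / 0.848 = 87972 W
I_L = P_in / (√3·V_L·cosφ) = 87972 / (1.732 × 400 × 0.81) = 157 A

157 A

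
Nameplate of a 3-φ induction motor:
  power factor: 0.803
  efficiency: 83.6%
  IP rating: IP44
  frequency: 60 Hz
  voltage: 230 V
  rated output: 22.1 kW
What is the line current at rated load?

82.6 A

P_out = 22.1 kW = 22100 W
P_in = P_out / η = 22100 / 0.836 = 26435 W
I_L = P_in / (√3·V_L·cosφ) = 26435 / (1.732 × 230 × 0.803) = 82.6 A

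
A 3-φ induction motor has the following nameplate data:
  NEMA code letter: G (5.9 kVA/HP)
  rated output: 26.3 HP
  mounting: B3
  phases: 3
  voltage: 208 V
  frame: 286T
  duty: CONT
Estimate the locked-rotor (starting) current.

S_LR = 5.9 × 26.3 = 155.17 kVA
I_LR = S_LR/(√3·V_L) = 155170/(1.732×208) = 431 A

431 A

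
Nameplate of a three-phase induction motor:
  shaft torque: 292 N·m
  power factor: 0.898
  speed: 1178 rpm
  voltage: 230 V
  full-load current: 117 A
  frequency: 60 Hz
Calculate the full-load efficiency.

86.1 %

ω = 2π × 1178/60 = 123.4 rad/s; P_out = τω = 292 × 123.4 = 36033 W
P_in = √3·V_L·I_L·cosφ = 1.732 × 230 × 117 × 0.898 = 41854 W
η = P_out / P_in = 36033 / 41854 = 0.861 = 86.1%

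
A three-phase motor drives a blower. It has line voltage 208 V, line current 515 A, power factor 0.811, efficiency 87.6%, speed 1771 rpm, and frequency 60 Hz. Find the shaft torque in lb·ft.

524 lb·ft

P_in = √3·V·I·cosφ = 1.732 × 208 × 515 × 0.811 = 150466 W
P_out = η·P_in = 0.876 × 150466 = 131808 W
n = 1771 rpm
ω = 2π×1771/60 = 185.5 rad/s
τ = P_out/ω = 131808/185.5 = 710.6 N·m
In lb·ft: 710.6/1.356 = 524 lb·ft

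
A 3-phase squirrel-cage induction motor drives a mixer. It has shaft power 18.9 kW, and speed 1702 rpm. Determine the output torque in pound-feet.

78.2 lb·ft

ω = 2π × 1702/60 = 178.2 rad/s
τ = P/ω = 18900/178.2 = 106.1 N·m
In lb·ft: 106.1/1.356 = 78.2 lb·ft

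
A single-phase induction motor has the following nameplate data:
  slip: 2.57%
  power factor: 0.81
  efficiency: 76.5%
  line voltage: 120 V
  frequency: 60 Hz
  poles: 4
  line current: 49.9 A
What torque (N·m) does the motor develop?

P_in = V·I·cosφ = 120 × 49.9 × 0.81 = 4850 W
P_out = η·P_in = 0.765 × 4850 = 3710 W
n_s = 120×60/4 = 1800 rpm; n = 1800×(1−0.0257) = 1754 rpm
ω = 2π×1754/60 = 183.7 rad/s
τ = P_out/ω = 3710/183.7 = 20.2 N·m

20.2 N·m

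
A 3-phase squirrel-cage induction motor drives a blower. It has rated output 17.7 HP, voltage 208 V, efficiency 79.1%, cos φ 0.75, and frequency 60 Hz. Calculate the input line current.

P_out = 17.7 × 746 = 13204 W
P_in = P_out / η = 13204 / 0.791 = 16693 W
I_L = P_in / (√3·V_L·cosφ) = 16693 / (1.732 × 208 × 0.75) = 61.8 A

61.8 A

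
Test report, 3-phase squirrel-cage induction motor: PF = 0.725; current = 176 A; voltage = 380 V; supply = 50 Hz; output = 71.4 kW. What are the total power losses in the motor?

P_in = √3·V·I·cosφ = 1.732×380×176×0.725 = 83981 W
P_out = 71400 W
Losses = P_in − P_out = 83981 − 71400 = 12581 W

12600 W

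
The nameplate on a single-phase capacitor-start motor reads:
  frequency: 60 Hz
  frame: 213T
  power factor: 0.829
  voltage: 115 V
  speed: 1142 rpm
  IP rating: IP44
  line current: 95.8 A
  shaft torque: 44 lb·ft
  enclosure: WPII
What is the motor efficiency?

78.1 %

τ = 44 lb·ft × 1.356 = 59.66 N·m
ω = 2π × 1142/60 = 119.6 rad/s; P_out = τω = 59.66 × 119.6 = 7135 W
P_in = V·I·cosφ = 115 × 95.8 × 0.829 = 9133 W
η = P_out / P_in = 7135 / 9133 = 0.781 = 78.1%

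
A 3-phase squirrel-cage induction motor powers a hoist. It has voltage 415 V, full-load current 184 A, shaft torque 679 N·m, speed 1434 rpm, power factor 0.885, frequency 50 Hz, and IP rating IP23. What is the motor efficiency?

87.1 %

ω = 2π × 1434/60 = 150.2 rad/s; P_out = τω = 679 × 150.2 = 101986 W
P_in = √3·V_L·I_L·cosφ = 1.732 × 415 × 184 × 0.885 = 117046 W
η = P_out / P_in = 101986 / 117046 = 0.871 = 87.1%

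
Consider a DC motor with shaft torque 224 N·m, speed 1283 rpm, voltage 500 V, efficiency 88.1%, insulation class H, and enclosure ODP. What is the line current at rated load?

68.3 A

ω = 2π×1283/60 = 134.4 rad/s; P_out = τω = 224 × 134.4 = 30106 W
P_in = P_out / η = 30106 / 0.881 = 34173 W
I = P_in / V = 34173 / 500 = 68.3 A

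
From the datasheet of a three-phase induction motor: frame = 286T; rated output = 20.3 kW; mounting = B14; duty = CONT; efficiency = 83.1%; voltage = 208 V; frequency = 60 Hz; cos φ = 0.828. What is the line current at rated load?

81.9 A

P_out = 20.3 kW = 20300 W
P_in = P_out / η = 20300 / 0.831 = 24428 W
I_L = P_in / (√3·V_L·cosφ) = 24428 / (1.732 × 208 × 0.828) = 81.9 A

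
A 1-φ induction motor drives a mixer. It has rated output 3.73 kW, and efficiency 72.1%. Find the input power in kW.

P_out = 3730 W
P_in = P_out/η = 3730/0.721 = 5173 W = 5.17 kW

5.17 kW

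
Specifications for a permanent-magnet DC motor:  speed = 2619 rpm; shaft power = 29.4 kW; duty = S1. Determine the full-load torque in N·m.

107 N·m

ω = 2π × 2619/60 = 274.3 rad/s
τ = P/ω = 29400/274.3 = 107 N·m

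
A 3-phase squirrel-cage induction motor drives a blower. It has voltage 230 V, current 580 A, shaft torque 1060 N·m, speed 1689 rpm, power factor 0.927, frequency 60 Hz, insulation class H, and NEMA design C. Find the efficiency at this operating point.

87.5 %

ω = 2π × 1689/60 = 176.9 rad/s; P_out = τω = 1060 × 176.9 = 187514 W
P_in = √3·V_L·I_L·cosφ = 1.732 × 230 × 580 × 0.927 = 214182 W
η = P_out / P_in = 187514 / 214182 = 0.875 = 87.5%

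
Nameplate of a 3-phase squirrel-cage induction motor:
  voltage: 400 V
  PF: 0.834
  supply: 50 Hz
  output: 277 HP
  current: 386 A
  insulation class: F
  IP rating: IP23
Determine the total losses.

P_in = √3·V·I·cosφ = 1.732×400×386×0.834 = 223029 W
P_out = 277×746 = 206642 W
Losses = P_in − P_out = 223029 − 206642 = 16387 W

16.4 kW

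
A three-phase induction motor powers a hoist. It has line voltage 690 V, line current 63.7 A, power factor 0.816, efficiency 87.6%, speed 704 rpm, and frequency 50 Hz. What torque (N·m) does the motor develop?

P_in = √3·V·I·cosφ = 1.732 × 690 × 63.7 × 0.816 = 62119 W
P_out = η·P_in = 0.876 × 62119 = 54416 W
n = 704 rpm
ω = 2π×704/60 = 73.72 rad/s
τ = P_out/ω = 54416/73.72 = 738 N·m

738 N·m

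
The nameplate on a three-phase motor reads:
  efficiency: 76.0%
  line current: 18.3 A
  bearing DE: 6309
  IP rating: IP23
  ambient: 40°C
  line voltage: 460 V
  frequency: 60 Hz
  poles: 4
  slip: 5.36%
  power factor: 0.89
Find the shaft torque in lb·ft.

P_in = √3·V·I·cosφ = 1.732 × 460 × 18.3 × 0.89 = 12976 W
P_out = η·P_in = 0.76 × 12976 = 9862 W
n_s = 120×60/4 = 1800 rpm; n = 1800×(1−0.0536) = 1704 rpm
ω = 2π×1704/60 = 178.4 rad/s
τ = P_out/ω = 9862/178.4 = 55.28 N·m
In lb·ft: 55.28/1.356 = 40.8 lb·ft

40.8 lb·ft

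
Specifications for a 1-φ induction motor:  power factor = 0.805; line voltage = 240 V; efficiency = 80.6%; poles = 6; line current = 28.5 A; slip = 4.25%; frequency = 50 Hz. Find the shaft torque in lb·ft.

P_in = V·I·cosφ = 240 × 28.5 × 0.805 = 5506 W
P_out = η·P_in = 0.806 × 5506 = 4438 W
n_s = 120×50/6 = 1000 rpm; n = 1000×(1−0.0425) = 958 rpm
ω = 2π×958/60 = 100.3 rad/s
τ = P_out/ω = 4438/100.3 = 44.25 N·m
In lb·ft: 44.25/1.356 = 32.6 lb·ft

32.6 lb·ft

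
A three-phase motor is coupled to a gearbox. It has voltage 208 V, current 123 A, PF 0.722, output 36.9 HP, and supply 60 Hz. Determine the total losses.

4.47 kW

P_in = √3·V·I·cosφ = 1.732×208×123×0.722 = 31993 W
P_out = 36.9×746 = 27527 W
Losses = P_in − P_out = 31993 − 27527 = 4466 W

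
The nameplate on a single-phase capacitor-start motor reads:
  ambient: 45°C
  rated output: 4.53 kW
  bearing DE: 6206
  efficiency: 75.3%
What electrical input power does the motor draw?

6.02 kW

P_out = 4530 W
P_in = P_out/η = 4530/0.753 = 6016 W = 6.02 kW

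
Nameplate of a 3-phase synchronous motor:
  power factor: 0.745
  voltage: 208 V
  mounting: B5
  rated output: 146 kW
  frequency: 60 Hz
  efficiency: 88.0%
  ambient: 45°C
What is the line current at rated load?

618 A

P_out = 146 kW = 146000 W
P_in = P_out / η = 146000 / 0.880 = 165909 W
I_L = P_in / (√3·V_L·cosφ) = 165909 / (1.732 × 208 × 0.745) = 618 A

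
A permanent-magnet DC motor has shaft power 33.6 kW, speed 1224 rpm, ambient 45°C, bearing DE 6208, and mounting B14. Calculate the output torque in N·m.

262 N·m

ω = 2π × 1224/60 = 128.2 rad/s
τ = P/ω = 33600/128.2 = 262 N·m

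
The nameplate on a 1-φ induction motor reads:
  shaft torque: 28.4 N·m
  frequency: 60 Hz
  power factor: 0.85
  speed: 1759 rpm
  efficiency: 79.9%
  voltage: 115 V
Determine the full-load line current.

ω = 2π×1759/60 = 184.2 rad/s; P_out = τω = 28.4 × 184.2 = 5231 W
P_in = P_out / η = 5231 / 0.799 = 6547 W
I = P_in / (V·cosφ) = 6547 / (115 × 0.85) = 67 A

67 A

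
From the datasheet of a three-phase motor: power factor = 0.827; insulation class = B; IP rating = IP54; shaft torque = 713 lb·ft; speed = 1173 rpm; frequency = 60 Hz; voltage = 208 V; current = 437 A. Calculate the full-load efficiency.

τ = 713 lb·ft × 1.356 = 966.8 N·m
ω = 2π × 1173/60 = 122.8 rad/s; P_out = τω = 966.8 × 122.8 = 118723 W
P_in = √3·V_L·I_L·cosφ = 1.732 × 208 × 437 × 0.827 = 130196 W
η = P_out / P_in = 118723 / 130196 = 0.912 = 91.2%

91.2 %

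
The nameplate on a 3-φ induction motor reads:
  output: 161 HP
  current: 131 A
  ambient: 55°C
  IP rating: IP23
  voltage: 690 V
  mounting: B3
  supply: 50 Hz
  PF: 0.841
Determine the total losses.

P_in = √3·V·I·cosφ = 1.732×690×131×0.841 = 131663 W
P_out = 161×746 = 120106 W
Losses = P_in − P_out = 131663 − 120106 = 11557 W

11.6 kW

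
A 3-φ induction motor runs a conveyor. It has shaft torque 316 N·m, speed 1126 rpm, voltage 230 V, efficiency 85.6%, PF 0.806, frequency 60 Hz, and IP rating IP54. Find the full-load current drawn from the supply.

ω = 2π×1126/60 = 117.9 rad/s; P_out = τω = 316 × 117.9 = 37256 W
P_in = P_out / η = 37256 / 0.856 = 43523 W
I_L = P_in / (√3·V_L·cosφ) = 43523 / (1.732 × 230 × 0.806) = 136 A

136 A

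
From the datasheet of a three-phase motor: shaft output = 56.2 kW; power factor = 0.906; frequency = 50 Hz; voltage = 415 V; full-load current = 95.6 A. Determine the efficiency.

90.3 %

P_out = 56.2 kW = 56200 W
P_in = √3·V_L·I_L·cosφ = 1.732 × 415 × 95.6 × 0.906 = 62256 W
η = P_out / P_in = 56200 / 62256 = 0.903 = 90.3%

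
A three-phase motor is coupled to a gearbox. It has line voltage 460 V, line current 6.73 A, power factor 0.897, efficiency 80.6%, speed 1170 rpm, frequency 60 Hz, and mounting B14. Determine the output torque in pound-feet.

23.3 lb·ft

P_in = √3·V·I·cosφ = 1.732 × 460 × 6.73 × 0.897 = 4810 W
P_out = η·P_in = 0.806 × 4810 = 3877 W
n = 1170 rpm
ω = 2π×1170/60 = 122.5 rad/s
τ = P_out/ω = 3877/122.5 = 31.65 N·m
In lb·ft: 31.65/1.356 = 23.3 lb·ft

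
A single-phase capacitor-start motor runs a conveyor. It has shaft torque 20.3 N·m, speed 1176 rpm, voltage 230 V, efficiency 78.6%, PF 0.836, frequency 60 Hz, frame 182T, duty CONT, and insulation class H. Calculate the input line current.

16.5 A

ω = 2π×1176/60 = 123.2 rad/s; P_out = τω = 20.3 × 123.2 = 2501 W
P_in = P_out / η = 2501 / 0.786 = 3182 W
I = P_in / (V·cosφ) = 3182 / (230 × 0.836) = 16.5 A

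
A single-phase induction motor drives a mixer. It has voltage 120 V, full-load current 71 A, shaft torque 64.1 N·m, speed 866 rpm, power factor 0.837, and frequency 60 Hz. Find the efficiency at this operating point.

81.5 %

ω = 2π × 866/60 = 90.69 rad/s; P_out = τω = 64.1 × 90.69 = 5813 W
P_in = V·I·cosφ = 120 × 71 × 0.837 = 7131 W
η = P_out / P_in = 5813 / 7131 = 0.815 = 81.5%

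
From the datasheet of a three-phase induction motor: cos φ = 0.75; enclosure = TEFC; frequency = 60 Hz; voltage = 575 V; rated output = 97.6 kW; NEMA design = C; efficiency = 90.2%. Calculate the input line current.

145 A

P_out = 97.6 kW = 97600 W
P_in = P_out / η = 97600 / 0.902 = 108204 W
I_L = P_in / (√3·V_L·cosφ) = 108204 / (1.732 × 575 × 0.75) = 145 A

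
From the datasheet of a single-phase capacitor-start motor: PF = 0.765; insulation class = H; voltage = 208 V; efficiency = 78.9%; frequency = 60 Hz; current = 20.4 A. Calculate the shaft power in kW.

2.56 kW

P_in = V·I·cosφ = 208 × 20.4 × 0.765 = 3246 W
P_out = η·P_in = 0.789 × 3246 = 2561 W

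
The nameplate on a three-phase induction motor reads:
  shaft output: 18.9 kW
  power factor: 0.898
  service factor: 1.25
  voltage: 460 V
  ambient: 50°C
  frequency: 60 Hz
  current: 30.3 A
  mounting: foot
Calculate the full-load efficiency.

P_out = 18.9 kW = 18900 W
P_in = √3·V_L·I_L·cosφ = 1.732 × 460 × 30.3 × 0.898 = 21678 W
η = P_out / P_in = 18900 / 21678 = 0.872 = 87.2%

87.2 %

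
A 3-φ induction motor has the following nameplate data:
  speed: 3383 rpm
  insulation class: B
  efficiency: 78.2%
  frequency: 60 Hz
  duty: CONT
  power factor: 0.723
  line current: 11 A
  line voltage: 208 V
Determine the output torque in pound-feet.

P_in = √3·V·I·cosφ = 1.732 × 208 × 11 × 0.723 = 2865 W
P_out = η·P_in = 0.782 × 2865 = 2240 W
n = 3383 rpm
ω = 2π×3383/60 = 354.3 rad/s
τ = P_out/ω = 2240/354.3 = 6.322 N·m
In lb·ft: 6.322/1.356 = 4.66 lb·ft

4.66 lb·ft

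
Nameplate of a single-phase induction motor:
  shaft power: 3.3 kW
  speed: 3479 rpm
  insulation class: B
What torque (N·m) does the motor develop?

9.06 N·m

ω = 2π × 3479/60 = 364.3 rad/s
τ = P/ω = 3300/364.3 = 9.06 N·m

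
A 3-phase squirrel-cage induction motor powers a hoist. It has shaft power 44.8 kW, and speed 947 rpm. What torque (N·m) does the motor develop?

ω = 2π × 947/60 = 99.17 rad/s
τ = P/ω = 44800/99.17 = 452 N·m

452 N·m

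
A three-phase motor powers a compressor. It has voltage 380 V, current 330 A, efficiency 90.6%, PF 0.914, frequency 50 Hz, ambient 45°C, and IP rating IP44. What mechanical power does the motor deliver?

180 kW

P_in = √3·V·I·cosφ = 1.732 × 380 × 330 × 0.914 = 198514 W
P_out = η·P_in = 0.906 × 198514 = 179854 W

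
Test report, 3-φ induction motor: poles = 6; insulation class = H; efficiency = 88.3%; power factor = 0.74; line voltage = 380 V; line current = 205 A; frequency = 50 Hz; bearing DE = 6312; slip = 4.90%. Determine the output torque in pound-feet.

653 lb·ft

P_in = √3·V·I·cosφ = 1.732 × 380 × 205 × 0.74 = 99843 W
P_out = η·P_in = 0.883 × 99843 = 88161 W
n_s = 120×50/6 = 1000 rpm; n = 1000×(1−0.049) = 951 rpm
ω = 2π×951/60 = 99.59 rad/s
τ = P_out/ω = 88161/99.59 = 885.2 N·m
In lb·ft: 885.2/1.356 = 653 lb·ft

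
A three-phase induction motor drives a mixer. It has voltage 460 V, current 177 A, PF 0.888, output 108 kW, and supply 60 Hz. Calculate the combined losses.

P_in = √3·V·I·cosφ = 1.732×460×177×0.888 = 125225 W
P_out = 108000 W
Losses = P_in − P_out = 125225 − 108000 = 17225 W

17.2 kW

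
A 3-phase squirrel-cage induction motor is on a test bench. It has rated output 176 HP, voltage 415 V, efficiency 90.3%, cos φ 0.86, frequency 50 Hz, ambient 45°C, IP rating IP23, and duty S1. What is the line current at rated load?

P_out = 176 × 746 = 131296 W
P_in = P_out / η = 131296 / 0.903 = 145400 W
I_L = P_in / (√3·V_L·cosφ) = 145400 / (1.732 × 415 × 0.86) = 235 A

235 A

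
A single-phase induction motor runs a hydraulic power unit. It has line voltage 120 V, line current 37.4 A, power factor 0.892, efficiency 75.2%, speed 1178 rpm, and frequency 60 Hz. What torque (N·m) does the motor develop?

P_in = V·I·cosφ = 120 × 37.4 × 0.892 = 4003 W
P_out = η·P_in = 0.752 × 4003 = 3010 W
n = 1178 rpm
ω = 2π×1178/60 = 123.4 rad/s
τ = P_out/ω = 3010/123.4 = 24.4 N·m

24.4 N·m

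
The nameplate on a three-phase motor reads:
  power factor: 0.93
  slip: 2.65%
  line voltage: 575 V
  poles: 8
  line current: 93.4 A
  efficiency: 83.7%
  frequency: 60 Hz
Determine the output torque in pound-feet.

P_in = √3·V·I·cosφ = 1.732 × 575 × 93.4 × 0.93 = 86506 W
P_out = η·P_in = 0.837 × 86506 = 72406 W
n_s = 120×60/8 = 900 rpm; n = 900×(1−0.0265) = 876 rpm
ω = 2π×876/60 = 91.73 rad/s
τ = P_out/ω = 72406/91.73 = 789.3 N·m
In lb·ft: 789.3/1.356 = 582 lb·ft

582 lb·ft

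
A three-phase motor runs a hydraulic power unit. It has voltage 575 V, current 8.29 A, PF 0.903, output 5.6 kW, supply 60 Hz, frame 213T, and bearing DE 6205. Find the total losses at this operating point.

P_in = √3·V·I·cosφ = 1.732×575×8.29×0.903 = 7455 W
P_out = 5600 W
Losses = P_in − P_out = 7455 − 5600 = 1855 W

1.86 kW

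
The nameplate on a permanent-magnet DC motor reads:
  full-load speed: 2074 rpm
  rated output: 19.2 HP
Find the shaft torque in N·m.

65.9 N·m

P_out = 19.2 × 746 = 14323 W
ω = 2π × 2074/60 = 217.2 rad/s
τ = P_out/ω = 14323/217.2 = 65.9 N·m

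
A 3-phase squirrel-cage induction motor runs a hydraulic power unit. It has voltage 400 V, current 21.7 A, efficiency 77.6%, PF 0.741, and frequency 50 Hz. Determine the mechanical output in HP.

P_in = √3·V·I·cosφ = 1.732 × 400 × 21.7 × 0.741 = 11140 W
P_out = η·P_in = 0.776 × 11140 = 8645 W
= 8645/746 = 11.6 HP

11.6 HP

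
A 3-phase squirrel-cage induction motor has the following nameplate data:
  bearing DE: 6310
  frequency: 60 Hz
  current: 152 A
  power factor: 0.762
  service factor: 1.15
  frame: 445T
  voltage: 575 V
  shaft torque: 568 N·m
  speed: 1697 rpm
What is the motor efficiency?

87.5 %

ω = 2π × 1697/60 = 177.7 rad/s; P_out = τω = 568 × 177.7 = 100934 W
P_in = √3·V_L·I_L·cosφ = 1.732 × 575 × 152 × 0.762 = 115349 W
η = P_out / P_in = 100934 / 115349 = 0.875 = 87.5%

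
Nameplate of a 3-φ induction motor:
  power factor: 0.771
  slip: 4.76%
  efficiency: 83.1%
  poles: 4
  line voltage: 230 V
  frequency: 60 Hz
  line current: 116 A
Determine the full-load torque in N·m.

165 N·m

P_in = √3·V·I·cosφ = 1.732 × 230 × 116 × 0.771 = 35628 W
P_out = η·P_in = 0.831 × 35628 = 29607 W
n_s = 120×60/4 = 1800 rpm; n = 1800×(1−0.0476) = 1714 rpm
ω = 2π×1714/60 = 179.5 rad/s
τ = P_out/ω = 29607/179.5 = 165 N·m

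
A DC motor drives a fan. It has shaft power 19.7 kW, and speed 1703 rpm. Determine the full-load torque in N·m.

ω = 2π × 1703/60 = 178.3 rad/s
τ = P/ω = 19700/178.3 = 110 N·m

110 N·m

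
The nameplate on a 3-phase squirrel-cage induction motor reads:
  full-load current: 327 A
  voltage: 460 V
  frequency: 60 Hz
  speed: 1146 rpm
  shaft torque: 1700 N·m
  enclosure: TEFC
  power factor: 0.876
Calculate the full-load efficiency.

ω = 2π × 1146/60 = 120 rad/s; P_out = τω = 1700 × 120 = 204000 W
P_in = √3·V_L·I_L·cosφ = 1.732 × 460 × 327 × 0.876 = 228222 W
η = P_out / P_in = 204000 / 228222 = 0.894 = 89.4%

89.4 %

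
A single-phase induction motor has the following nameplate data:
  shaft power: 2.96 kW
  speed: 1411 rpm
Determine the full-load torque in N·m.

ω = 2π × 1411/60 = 147.8 rad/s
τ = P/ω = 2960/147.8 = 20 N·m

20 N·m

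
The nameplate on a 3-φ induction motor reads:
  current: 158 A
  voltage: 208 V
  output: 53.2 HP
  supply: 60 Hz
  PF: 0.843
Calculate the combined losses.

8300 W

P_in = √3·V·I·cosφ = 1.732×208×158×0.843 = 47984 W
P_out = 53.2×746 = 39687 W
Losses = P_in − P_out = 47984 − 39687 = 8297 W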